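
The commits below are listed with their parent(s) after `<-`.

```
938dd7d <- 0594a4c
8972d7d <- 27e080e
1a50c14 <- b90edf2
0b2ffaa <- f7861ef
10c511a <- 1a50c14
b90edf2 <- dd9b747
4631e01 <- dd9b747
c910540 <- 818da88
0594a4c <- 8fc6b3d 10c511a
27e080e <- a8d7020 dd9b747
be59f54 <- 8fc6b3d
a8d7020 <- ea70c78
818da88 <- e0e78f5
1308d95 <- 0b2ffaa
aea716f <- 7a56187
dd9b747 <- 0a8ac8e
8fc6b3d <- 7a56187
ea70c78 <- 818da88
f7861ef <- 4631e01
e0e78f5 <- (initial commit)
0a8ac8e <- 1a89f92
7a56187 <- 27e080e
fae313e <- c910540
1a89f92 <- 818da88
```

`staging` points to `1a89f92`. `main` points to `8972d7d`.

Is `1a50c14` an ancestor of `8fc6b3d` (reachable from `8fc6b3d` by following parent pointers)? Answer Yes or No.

No

Ancestors of 8fc6b3d: {0a8ac8e, 1a89f92, 27e080e, 7a56187, 818da88, 8fc6b3d, a8d7020, dd9b747, e0e78f5, ea70c78}.
1a50c14 is not in that set, so it is not an ancestor of 8fc6b3d.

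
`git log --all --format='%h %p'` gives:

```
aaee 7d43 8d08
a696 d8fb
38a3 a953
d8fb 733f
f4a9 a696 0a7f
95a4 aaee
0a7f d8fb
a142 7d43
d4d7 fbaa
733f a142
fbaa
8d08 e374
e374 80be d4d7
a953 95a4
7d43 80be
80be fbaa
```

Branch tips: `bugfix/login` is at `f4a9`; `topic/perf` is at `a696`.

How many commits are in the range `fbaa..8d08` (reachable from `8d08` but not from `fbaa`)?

4

Reachable from 8d08: {80be, 8d08, d4d7, e374, fbaa}.
Reachable from fbaa: {fbaa}.
In 8d08's history but not fbaa's: {80be, 8d08, d4d7, e374} — 4 commits.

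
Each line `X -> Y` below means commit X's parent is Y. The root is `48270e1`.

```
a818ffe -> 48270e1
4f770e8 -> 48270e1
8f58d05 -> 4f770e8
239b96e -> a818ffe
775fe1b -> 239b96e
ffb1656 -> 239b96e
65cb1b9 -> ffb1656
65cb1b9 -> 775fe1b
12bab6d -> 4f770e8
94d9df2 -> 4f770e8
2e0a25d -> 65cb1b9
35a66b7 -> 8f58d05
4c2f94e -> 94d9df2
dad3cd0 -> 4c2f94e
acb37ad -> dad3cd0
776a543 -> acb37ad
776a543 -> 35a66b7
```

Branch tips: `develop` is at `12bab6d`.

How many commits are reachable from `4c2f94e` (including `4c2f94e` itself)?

Walking parent pointers from 4c2f94e: reachable set = {48270e1, 4c2f94e, 4f770e8, 94d9df2}.
That is 4 commits.

4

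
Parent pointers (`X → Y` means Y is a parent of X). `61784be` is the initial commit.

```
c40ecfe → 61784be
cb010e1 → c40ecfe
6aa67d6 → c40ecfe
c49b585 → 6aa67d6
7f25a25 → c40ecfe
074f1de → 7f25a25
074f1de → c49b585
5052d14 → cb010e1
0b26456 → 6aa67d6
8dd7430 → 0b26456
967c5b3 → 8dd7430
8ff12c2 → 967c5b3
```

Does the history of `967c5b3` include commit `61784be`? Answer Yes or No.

Ancestors of 967c5b3 (commits reachable by following parents): {0b26456, 61784be, 6aa67d6, 8dd7430, 967c5b3, c40ecfe}.
61784be is in that set, so it is an ancestor of 967c5b3.

Yes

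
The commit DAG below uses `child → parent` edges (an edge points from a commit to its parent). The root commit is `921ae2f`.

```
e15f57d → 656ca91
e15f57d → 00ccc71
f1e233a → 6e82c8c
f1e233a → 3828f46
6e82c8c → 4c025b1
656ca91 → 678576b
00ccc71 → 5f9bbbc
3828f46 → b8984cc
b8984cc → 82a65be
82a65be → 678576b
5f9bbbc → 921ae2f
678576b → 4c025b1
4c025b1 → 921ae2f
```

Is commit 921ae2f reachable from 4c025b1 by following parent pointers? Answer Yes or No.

Yes

Ancestors of 4c025b1 (commits reachable by following parents): {4c025b1, 921ae2f}.
921ae2f is in that set, so it is an ancestor of 4c025b1.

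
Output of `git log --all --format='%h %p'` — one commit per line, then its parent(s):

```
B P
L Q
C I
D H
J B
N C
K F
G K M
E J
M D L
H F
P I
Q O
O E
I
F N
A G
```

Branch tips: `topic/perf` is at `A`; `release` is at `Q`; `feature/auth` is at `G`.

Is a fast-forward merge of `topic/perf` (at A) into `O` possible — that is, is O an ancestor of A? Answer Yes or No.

Yes

A fast-forward from O to A is possible iff O is an ancestor of A.
Ancestors of A: {A, B, C, D, E, F, G, H, I, J, K, L, M, N, O, P, Q}.
O is among them, so fast-forward is possible.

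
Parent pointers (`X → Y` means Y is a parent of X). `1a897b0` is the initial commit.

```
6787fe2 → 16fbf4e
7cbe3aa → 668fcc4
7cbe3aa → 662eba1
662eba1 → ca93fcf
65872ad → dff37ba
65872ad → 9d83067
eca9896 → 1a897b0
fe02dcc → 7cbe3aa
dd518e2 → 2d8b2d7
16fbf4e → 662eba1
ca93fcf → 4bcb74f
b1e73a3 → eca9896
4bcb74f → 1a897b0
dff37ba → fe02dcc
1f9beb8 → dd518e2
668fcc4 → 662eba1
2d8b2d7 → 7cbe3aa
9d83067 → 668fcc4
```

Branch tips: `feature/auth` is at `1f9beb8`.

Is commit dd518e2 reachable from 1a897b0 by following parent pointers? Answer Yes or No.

No

Ancestors of 1a897b0: {1a897b0}.
dd518e2 is not in that set, so it is not an ancestor of 1a897b0.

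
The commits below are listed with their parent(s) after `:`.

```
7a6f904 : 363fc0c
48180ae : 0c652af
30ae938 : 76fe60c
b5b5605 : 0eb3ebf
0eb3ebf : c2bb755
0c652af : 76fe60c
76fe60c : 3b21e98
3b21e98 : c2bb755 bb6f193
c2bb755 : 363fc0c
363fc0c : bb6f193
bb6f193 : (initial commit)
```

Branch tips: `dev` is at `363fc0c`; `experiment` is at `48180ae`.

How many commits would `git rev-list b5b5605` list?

Walking parent pointers from b5b5605: reachable set = {0eb3ebf, 363fc0c, b5b5605, bb6f193, c2bb755}.
That is 5 commits.

5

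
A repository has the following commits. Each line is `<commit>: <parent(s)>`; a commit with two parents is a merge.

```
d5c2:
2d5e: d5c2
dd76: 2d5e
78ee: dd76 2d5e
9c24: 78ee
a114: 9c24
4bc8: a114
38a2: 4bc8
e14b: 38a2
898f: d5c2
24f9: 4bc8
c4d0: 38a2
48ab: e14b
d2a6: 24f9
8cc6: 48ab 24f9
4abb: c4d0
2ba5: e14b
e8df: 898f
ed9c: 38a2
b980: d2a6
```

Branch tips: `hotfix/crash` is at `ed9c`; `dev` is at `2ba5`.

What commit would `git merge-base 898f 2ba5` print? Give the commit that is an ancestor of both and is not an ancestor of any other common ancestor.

Ancestors of 898f: {898f, d5c2}.
Ancestors of 2ba5: {2ba5, 2d5e, 38a2, 4bc8, 78ee, 9c24, a114, d5c2, dd76, e14b}.
Common ancestors: {d5c2}.
The only common ancestor is d5c2, so it is the merge base.

d5c2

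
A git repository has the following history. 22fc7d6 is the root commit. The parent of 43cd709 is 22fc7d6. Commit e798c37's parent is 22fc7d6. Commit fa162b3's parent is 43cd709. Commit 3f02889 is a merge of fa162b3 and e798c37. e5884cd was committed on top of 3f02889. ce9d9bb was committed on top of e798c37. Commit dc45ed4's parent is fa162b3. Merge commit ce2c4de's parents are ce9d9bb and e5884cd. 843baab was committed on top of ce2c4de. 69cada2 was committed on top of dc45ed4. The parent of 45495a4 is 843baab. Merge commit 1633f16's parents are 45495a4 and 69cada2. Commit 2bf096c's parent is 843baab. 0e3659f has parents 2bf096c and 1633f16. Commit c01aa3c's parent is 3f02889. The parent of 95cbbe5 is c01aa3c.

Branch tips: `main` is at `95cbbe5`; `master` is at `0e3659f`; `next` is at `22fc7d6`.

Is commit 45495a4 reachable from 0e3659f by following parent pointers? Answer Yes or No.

Ancestors of 0e3659f (commits reachable by following parents): {0e3659f, 1633f16, 22fc7d6, 2bf096c, 3f02889, 43cd709, 45495a4, 69cada2, 843baab, ce2c4de, ce9d9bb, dc45ed4, e5884cd, e798c37, fa162b3}.
45495a4 is in that set, so it is an ancestor of 0e3659f.

Yes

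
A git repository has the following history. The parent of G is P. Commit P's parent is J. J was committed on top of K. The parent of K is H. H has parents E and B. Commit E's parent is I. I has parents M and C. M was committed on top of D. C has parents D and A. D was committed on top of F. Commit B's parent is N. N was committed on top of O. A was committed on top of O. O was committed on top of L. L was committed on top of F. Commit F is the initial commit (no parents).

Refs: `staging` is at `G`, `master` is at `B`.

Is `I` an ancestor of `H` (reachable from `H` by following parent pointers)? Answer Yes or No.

Ancestors of H (commits reachable by following parents): {A, B, C, D, E, F, H, I, L, M, N, O}.
I is in that set, so it is an ancestor of H.

Yes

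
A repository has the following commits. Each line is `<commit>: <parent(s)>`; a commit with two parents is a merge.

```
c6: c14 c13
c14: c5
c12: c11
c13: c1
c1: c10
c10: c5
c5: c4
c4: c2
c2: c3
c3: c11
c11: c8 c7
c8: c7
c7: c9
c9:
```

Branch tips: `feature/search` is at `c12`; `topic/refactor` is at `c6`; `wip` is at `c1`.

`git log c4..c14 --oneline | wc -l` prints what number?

Reachable from c14: {c11, c14, c2, c3, c4, c5, c7, c8, c9}.
Reachable from c4: {c11, c2, c3, c4, c7, c8, c9}.
In c14's history but not c4's: {c14, c5} — 2 commits.

2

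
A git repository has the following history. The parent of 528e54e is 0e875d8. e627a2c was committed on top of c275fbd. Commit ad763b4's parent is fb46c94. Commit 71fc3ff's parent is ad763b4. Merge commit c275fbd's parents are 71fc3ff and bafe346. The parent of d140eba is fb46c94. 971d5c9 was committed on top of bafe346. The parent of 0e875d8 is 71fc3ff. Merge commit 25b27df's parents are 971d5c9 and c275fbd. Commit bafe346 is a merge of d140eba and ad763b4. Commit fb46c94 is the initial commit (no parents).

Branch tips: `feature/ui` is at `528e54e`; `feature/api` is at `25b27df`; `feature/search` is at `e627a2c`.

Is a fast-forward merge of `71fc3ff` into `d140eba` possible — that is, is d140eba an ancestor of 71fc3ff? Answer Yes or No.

A fast-forward from d140eba to 71fc3ff is possible iff d140eba is an ancestor of 71fc3ff.
Ancestors of 71fc3ff: {71fc3ff, ad763b4, fb46c94}.
d140eba is not among them, so fast-forward is not possible.

No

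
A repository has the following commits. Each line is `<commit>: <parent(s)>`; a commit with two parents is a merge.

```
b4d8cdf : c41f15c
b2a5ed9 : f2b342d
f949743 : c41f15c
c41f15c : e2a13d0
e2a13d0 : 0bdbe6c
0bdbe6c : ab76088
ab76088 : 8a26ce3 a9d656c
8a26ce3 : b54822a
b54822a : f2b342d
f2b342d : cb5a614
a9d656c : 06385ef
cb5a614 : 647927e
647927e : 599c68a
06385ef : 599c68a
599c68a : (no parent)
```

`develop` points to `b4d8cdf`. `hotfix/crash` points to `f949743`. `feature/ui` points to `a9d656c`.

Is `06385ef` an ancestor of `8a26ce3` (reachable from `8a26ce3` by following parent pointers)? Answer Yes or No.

Ancestors of 8a26ce3: {599c68a, 647927e, 8a26ce3, b54822a, cb5a614, f2b342d}.
06385ef is not in that set, so it is not an ancestor of 8a26ce3.

No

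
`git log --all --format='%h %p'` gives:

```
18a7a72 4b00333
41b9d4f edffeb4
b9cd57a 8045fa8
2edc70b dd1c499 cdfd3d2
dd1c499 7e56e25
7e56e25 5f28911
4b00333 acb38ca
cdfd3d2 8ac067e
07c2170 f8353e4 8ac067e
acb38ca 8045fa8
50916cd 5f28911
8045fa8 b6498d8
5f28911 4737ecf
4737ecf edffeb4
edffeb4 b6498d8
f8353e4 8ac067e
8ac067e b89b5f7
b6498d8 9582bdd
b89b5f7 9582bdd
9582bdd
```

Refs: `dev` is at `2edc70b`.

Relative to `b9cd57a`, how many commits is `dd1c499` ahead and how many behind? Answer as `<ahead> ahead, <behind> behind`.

5 ahead, 2 behind

Reachable from dd1c499: {4737ecf, 5f28911, 7e56e25, 9582bdd, b6498d8, dd1c499, edffeb4}.
Reachable from b9cd57a: {8045fa8, 9582bdd, b6498d8, b9cd57a}.
Only in dd1c499's history (ahead): {4737ecf, 5f28911, 7e56e25, dd1c499, edffeb4} — 5.
Only in b9cd57a's history (behind): {8045fa8, b9cd57a} — 2.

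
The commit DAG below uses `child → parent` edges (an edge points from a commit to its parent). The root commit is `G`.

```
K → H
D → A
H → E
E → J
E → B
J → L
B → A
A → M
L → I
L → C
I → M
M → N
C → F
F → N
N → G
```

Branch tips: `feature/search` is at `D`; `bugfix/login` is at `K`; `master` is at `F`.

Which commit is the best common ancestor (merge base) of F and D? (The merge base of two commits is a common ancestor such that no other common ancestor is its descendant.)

Ancestors of F: {F, G, N}.
Ancestors of D: {A, D, G, M, N}.
Common ancestors: {G, N}.
Among these, N is not an ancestor of any other common ancestor — it is the merge base.

N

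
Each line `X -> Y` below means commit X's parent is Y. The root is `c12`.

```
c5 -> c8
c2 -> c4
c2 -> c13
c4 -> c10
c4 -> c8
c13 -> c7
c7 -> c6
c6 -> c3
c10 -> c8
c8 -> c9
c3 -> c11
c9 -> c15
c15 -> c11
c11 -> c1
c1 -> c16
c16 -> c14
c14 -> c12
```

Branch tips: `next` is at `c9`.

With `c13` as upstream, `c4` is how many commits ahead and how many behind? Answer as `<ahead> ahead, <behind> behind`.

5 ahead, 4 behind

Reachable from c4: {c1, c10, c11, c12, c14, c15, c16, c4, c8, c9}.
Reachable from c13: {c1, c11, c12, c13, c14, c16, c3, c6, c7}.
Only in c4's history (ahead): {c10, c15, c4, c8, c9} — 5.
Only in c13's history (behind): {c13, c3, c6, c7} — 4.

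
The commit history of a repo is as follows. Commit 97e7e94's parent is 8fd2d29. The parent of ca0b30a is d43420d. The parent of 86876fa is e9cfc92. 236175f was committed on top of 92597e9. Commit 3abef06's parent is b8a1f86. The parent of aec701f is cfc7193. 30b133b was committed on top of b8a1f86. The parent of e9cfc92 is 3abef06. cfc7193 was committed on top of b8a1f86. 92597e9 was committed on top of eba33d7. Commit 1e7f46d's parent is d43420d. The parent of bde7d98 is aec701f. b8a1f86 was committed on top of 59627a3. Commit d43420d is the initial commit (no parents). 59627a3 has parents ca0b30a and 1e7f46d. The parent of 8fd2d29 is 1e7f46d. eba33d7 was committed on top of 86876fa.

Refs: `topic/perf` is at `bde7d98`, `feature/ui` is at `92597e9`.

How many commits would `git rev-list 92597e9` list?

10

Walking parent pointers from 92597e9: reachable set = {1e7f46d, 3abef06, 59627a3, 86876fa, 92597e9, b8a1f86, ca0b30a, d43420d, e9cfc92, eba33d7}.
That is 10 commits.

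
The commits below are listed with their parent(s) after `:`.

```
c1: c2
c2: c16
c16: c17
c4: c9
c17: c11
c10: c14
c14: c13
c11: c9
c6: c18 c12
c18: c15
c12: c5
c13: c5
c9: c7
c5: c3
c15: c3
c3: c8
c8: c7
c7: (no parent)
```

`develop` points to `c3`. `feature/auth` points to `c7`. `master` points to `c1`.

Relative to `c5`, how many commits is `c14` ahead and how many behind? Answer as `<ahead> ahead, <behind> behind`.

2 ahead, 0 behind

Reachable from c14: {c13, c14, c3, c5, c7, c8}.
Reachable from c5: {c3, c5, c7, c8}.
Only in c14's history (ahead): {c13, c14} — 2.
Only in c5's history (behind): {} — 0.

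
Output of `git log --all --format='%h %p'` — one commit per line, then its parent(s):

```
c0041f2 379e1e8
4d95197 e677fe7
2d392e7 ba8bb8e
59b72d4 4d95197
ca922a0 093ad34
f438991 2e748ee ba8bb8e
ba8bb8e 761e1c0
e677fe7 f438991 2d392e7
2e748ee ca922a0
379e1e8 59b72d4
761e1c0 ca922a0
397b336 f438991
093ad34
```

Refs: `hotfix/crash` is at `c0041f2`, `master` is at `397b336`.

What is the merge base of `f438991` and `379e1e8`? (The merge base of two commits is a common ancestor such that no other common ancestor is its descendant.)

f438991

Ancestors of f438991: {093ad34, 2e748ee, 761e1c0, ba8bb8e, ca922a0, f438991}.
Ancestors of 379e1e8: {093ad34, 2d392e7, 2e748ee, 379e1e8, 4d95197, 59b72d4, 761e1c0, ba8bb8e, ca922a0, e677fe7, f438991}.
Common ancestors: {093ad34, 2e748ee, 761e1c0, ba8bb8e, ca922a0, f438991}.
Among these, f438991 is not an ancestor of any other common ancestor — it is the merge base.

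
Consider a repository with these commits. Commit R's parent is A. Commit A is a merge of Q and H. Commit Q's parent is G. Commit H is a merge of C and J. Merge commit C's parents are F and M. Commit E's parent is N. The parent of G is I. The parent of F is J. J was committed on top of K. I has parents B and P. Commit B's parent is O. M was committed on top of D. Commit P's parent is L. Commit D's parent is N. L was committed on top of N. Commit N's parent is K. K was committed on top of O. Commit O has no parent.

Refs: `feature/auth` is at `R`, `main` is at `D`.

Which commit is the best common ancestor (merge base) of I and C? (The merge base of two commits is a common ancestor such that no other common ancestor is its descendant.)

Ancestors of I: {B, I, K, L, N, O, P}.
Ancestors of C: {C, D, F, J, K, M, N, O}.
Common ancestors: {K, N, O}.
Among these, N is not an ancestor of any other common ancestor — it is the merge base.

N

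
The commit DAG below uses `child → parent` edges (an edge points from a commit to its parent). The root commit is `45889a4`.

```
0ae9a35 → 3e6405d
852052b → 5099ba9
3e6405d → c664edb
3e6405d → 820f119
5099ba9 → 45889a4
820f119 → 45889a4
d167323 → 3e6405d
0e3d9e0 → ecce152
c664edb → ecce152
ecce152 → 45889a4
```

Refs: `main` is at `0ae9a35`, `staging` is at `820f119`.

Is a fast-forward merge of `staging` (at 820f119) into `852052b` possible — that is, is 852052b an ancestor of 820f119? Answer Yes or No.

No

A fast-forward from 852052b to 820f119 is possible iff 852052b is an ancestor of 820f119.
Ancestors of 820f119: {45889a4, 820f119}.
852052b is not among them, so fast-forward is not possible.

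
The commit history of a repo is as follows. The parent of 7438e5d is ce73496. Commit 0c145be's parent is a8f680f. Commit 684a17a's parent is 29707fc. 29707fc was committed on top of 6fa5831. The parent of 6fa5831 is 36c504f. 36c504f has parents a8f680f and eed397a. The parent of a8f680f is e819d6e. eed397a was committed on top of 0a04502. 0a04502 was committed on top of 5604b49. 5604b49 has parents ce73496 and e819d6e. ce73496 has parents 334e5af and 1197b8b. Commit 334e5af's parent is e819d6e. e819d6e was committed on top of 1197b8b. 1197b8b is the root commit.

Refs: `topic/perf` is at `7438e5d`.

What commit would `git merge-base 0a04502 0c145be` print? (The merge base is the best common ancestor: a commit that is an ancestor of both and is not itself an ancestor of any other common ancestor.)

e819d6e

Ancestors of 0a04502: {0a04502, 1197b8b, 334e5af, 5604b49, ce73496, e819d6e}.
Ancestors of 0c145be: {0c145be, 1197b8b, a8f680f, e819d6e}.
Common ancestors: {1197b8b, e819d6e}.
Among these, e819d6e is not an ancestor of any other common ancestor — it is the merge base.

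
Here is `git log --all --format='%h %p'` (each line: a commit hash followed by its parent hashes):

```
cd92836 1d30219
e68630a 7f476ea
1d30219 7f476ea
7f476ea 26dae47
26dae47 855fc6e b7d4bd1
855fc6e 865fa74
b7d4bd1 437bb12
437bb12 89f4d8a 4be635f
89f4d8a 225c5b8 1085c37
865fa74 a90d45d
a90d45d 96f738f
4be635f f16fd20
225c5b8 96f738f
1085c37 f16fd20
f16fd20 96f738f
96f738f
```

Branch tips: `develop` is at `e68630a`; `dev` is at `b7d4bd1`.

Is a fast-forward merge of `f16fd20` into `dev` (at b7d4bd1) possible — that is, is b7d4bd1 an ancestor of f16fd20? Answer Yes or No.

No

A fast-forward from b7d4bd1 to f16fd20 is possible iff b7d4bd1 is an ancestor of f16fd20.
Ancestors of f16fd20: {96f738f, f16fd20}.
b7d4bd1 is not among them, so fast-forward is not possible.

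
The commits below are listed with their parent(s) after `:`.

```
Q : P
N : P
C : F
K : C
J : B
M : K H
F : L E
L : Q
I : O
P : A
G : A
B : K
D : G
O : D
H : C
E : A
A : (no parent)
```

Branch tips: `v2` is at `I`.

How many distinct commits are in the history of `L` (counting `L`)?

Walking parent pointers from L: reachable set = {A, L, P, Q}.
That is 4 commits.

4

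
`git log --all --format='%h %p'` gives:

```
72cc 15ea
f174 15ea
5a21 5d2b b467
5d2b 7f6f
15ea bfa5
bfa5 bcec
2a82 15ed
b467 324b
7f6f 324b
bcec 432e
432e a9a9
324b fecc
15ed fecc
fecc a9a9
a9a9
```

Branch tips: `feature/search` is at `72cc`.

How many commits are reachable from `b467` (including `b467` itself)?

Walking parent pointers from b467: reachable set = {324b, a9a9, b467, fecc}.
That is 4 commits.

4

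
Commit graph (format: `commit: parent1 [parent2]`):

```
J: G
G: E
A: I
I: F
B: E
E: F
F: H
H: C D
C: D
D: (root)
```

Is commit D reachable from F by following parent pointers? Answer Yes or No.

Ancestors of F (commits reachable by following parents): {C, D, F, H}.
D is in that set, so it is an ancestor of F.

Yes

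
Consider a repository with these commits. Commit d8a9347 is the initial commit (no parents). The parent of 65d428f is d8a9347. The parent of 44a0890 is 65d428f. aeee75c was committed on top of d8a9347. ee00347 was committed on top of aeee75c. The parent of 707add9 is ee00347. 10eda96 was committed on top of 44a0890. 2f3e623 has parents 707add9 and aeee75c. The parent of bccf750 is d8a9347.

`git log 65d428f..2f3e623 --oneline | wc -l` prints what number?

4

Reachable from 2f3e623: {2f3e623, 707add9, aeee75c, d8a9347, ee00347}.
Reachable from 65d428f: {65d428f, d8a9347}.
In 2f3e623's history but not 65d428f's: {2f3e623, 707add9, aeee75c, ee00347} — 4 commits.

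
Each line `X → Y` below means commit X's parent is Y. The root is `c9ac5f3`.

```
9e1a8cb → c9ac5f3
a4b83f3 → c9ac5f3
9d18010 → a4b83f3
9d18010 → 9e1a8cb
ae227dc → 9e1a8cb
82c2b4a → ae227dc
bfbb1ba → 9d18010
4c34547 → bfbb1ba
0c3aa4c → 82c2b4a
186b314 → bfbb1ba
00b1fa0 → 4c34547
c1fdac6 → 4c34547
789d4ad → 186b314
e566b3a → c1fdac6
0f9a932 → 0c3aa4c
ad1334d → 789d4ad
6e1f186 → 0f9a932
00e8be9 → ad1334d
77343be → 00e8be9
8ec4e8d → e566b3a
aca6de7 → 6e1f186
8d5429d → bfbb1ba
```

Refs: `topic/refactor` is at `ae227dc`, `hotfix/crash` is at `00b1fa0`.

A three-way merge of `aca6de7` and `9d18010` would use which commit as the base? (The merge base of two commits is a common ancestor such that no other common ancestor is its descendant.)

Ancestors of aca6de7: {0c3aa4c, 0f9a932, 6e1f186, 82c2b4a, 9e1a8cb, aca6de7, ae227dc, c9ac5f3}.
Ancestors of 9d18010: {9d18010, 9e1a8cb, a4b83f3, c9ac5f3}.
Common ancestors: {9e1a8cb, c9ac5f3}.
Among these, 9e1a8cb is not an ancestor of any other common ancestor — it is the merge base.

9e1a8cb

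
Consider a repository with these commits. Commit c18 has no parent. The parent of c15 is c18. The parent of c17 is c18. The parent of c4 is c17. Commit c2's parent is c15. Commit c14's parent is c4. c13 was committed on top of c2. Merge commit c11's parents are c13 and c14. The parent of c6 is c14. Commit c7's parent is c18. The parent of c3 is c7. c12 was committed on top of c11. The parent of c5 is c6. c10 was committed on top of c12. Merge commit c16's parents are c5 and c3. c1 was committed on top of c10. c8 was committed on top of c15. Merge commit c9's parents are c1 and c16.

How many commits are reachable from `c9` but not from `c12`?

8

Reachable from c9: {c1, c10, c11, c12, c13, c14, c15, c16, c17, c18, c2, c3, c4, c5, c6, c7, c9}.
Reachable from c12: {c11, c12, c13, c14, c15, c17, c18, c2, c4}.
In c9's history but not c12's: {c1, c10, c16, c3, c5, c6, c7, c9} — 8 commits.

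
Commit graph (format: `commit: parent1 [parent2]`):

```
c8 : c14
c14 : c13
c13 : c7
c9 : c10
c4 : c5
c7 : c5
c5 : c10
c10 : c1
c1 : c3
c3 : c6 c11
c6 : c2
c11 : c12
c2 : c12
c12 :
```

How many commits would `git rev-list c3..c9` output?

Reachable from c9: {c1, c10, c11, c12, c2, c3, c6, c9}.
Reachable from c3: {c11, c12, c2, c3, c6}.
In c9's history but not c3's: {c1, c10, c9} — 3 commits.

3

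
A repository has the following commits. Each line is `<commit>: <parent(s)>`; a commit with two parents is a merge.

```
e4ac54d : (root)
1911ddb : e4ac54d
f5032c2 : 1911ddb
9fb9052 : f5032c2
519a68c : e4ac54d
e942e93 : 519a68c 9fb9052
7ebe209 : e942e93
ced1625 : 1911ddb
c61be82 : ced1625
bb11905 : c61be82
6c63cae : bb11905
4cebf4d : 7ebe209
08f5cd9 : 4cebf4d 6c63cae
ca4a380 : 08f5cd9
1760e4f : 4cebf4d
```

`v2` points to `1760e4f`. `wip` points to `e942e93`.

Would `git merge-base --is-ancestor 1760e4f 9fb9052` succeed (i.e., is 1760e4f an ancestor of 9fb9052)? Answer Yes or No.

Ancestors of 9fb9052: {1911ddb, 9fb9052, e4ac54d, f5032c2}.
1760e4f is not in that set, so it is not an ancestor of 9fb9052.

No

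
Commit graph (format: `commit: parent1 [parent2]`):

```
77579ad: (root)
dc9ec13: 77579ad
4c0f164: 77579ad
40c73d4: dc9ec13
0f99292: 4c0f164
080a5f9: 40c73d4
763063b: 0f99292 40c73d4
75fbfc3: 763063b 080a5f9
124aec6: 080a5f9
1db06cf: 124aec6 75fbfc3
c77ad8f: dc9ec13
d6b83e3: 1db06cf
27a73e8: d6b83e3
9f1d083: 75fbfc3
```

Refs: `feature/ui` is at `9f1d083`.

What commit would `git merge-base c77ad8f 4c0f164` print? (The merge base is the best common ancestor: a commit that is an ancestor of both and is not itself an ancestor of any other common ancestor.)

Ancestors of c77ad8f: {77579ad, c77ad8f, dc9ec13}.
Ancestors of 4c0f164: {4c0f164, 77579ad}.
Common ancestors: {77579ad}.
The only common ancestor is 77579ad, so it is the merge base.

77579ad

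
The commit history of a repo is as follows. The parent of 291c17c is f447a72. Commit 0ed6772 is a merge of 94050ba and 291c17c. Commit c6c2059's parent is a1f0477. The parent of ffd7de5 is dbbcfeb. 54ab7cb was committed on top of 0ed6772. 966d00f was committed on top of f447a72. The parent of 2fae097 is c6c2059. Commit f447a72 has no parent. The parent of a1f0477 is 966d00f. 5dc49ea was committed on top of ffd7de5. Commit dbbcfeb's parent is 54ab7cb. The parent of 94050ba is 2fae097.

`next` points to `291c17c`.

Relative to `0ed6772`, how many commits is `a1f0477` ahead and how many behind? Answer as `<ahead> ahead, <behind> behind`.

0 ahead, 5 behind

Reachable from a1f0477: {966d00f, a1f0477, f447a72}.
Reachable from 0ed6772: {0ed6772, 291c17c, 2fae097, 94050ba, 966d00f, a1f0477, c6c2059, f447a72}.
Only in a1f0477's history (ahead): {} — 0.
Only in 0ed6772's history (behind): {0ed6772, 291c17c, 2fae097, 94050ba, c6c2059} — 5.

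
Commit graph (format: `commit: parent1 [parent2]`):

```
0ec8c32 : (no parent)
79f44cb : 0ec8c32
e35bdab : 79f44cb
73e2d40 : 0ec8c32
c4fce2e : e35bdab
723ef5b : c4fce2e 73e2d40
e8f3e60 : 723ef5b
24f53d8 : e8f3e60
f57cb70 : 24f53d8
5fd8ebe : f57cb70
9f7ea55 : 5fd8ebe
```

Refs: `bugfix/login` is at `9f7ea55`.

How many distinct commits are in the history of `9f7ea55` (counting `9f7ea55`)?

11

Walking parent pointers from 9f7ea55: reachable set = {0ec8c32, 24f53d8, 5fd8ebe, 723ef5b, 73e2d40, 79f44cb, 9f7ea55, c4fce2e, e35bdab, e8f3e60, f57cb70}.
That is 11 commits.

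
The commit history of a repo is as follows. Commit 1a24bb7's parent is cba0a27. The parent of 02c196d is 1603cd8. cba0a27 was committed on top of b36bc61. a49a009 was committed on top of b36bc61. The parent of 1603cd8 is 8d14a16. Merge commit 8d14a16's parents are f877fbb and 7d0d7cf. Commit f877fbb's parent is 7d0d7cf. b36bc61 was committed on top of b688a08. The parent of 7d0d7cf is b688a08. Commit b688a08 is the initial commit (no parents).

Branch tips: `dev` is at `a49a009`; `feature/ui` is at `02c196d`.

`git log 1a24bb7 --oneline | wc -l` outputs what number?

4

Walking parent pointers from 1a24bb7: reachable set = {1a24bb7, b36bc61, b688a08, cba0a27}.
That is 4 commits.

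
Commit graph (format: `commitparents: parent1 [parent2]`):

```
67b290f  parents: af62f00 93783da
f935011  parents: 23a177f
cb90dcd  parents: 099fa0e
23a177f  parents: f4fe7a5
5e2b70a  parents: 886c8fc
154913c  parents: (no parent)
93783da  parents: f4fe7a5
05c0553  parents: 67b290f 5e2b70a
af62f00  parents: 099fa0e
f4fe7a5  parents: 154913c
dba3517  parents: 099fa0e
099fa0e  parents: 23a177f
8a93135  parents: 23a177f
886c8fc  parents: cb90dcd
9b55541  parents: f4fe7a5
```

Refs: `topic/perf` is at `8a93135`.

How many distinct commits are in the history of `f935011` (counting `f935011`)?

4

Walking parent pointers from f935011: reachable set = {154913c, 23a177f, f4fe7a5, f935011}.
That is 4 commits.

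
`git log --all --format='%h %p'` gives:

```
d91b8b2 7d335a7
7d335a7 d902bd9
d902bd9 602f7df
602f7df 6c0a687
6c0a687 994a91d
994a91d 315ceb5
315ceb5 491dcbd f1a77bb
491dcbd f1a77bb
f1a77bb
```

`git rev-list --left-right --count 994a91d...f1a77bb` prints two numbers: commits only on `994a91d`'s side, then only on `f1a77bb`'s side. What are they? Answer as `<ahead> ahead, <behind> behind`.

Reachable from 994a91d: {315ceb5, 491dcbd, 994a91d, f1a77bb}.
Reachable from f1a77bb: {f1a77bb}.
Only in 994a91d's history (ahead): {315ceb5, 491dcbd, 994a91d} — 3.
Only in f1a77bb's history (behind): {} — 0.

3 ahead, 0 behind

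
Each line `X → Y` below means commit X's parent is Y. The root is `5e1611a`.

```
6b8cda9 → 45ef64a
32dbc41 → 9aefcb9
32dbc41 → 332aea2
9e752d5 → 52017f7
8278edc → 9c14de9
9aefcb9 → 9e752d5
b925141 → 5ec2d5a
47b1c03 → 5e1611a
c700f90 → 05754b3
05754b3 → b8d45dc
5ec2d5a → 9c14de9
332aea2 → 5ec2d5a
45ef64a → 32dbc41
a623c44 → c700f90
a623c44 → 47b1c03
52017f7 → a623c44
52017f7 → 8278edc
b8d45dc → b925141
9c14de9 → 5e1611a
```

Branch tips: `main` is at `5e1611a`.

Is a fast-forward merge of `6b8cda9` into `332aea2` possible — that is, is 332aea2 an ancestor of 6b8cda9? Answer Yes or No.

A fast-forward from 332aea2 to 6b8cda9 is possible iff 332aea2 is an ancestor of 6b8cda9.
Ancestors of 6b8cda9: {05754b3, 32dbc41, 332aea2, 45ef64a, 47b1c03, 52017f7, 5e1611a, 5ec2d5a, 6b8cda9, 8278edc, 9aefcb9, 9c14de9, 9e752d5, a623c44, b8d45dc, b925141, c700f90}.
332aea2 is among them, so fast-forward is possible.

Yes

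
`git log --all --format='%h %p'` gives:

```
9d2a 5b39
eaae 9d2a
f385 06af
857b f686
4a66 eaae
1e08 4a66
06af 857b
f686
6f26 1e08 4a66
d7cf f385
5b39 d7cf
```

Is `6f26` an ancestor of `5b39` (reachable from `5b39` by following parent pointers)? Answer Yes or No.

No

Ancestors of 5b39: {06af, 5b39, 857b, d7cf, f385, f686}.
6f26 is not in that set, so it is not an ancestor of 5b39.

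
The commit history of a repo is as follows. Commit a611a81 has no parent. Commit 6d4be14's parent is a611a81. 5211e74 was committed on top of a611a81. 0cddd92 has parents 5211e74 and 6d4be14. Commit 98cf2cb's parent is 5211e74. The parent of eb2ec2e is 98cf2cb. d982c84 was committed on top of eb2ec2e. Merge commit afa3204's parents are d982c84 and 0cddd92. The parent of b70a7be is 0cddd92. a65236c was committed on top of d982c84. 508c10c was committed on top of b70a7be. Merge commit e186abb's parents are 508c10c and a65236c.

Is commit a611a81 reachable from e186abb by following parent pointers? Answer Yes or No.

Ancestors of e186abb (commits reachable by following parents): {0cddd92, 508c10c, 5211e74, 6d4be14, 98cf2cb, a611a81, a65236c, b70a7be, d982c84, e186abb, eb2ec2e}.
a611a81 is in that set, so it is an ancestor of e186abb.

Yes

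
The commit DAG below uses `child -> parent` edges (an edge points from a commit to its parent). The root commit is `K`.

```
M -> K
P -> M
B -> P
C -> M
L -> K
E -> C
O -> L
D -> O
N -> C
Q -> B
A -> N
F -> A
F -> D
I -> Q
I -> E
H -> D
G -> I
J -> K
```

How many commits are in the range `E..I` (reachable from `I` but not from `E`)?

4

Reachable from I: {B, C, E, I, K, M, P, Q}.
Reachable from E: {C, E, K, M}.
In I's history but not E's: {B, I, P, Q} — 4 commits.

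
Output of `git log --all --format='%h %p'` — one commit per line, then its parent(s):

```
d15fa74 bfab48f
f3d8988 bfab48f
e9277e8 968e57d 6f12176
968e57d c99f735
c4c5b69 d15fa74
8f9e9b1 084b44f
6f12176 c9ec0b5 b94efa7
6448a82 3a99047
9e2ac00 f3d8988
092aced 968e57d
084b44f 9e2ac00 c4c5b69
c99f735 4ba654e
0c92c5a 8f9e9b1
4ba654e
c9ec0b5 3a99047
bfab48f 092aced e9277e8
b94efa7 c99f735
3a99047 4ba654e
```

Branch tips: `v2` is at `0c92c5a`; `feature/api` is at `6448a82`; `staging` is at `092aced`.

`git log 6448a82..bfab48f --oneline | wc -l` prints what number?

Reachable from bfab48f: {092aced, 3a99047, 4ba654e, 6f12176, 968e57d, b94efa7, bfab48f, c99f735, c9ec0b5, e9277e8}.
Reachable from 6448a82: {3a99047, 4ba654e, 6448a82}.
In bfab48f's history but not 6448a82's: {092aced, 6f12176, 968e57d, b94efa7, bfab48f, c99f735, c9ec0b5, e9277e8} — 8 commits.

8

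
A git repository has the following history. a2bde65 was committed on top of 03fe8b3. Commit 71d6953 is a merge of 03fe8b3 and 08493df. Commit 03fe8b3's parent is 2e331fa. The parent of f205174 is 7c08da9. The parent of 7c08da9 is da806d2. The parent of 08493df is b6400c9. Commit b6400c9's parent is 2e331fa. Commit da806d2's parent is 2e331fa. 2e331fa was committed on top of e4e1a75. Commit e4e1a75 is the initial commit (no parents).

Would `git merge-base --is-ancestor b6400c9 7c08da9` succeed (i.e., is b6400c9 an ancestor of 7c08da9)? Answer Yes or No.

Ancestors of 7c08da9: {2e331fa, 7c08da9, da806d2, e4e1a75}.
b6400c9 is not in that set, so it is not an ancestor of 7c08da9.

No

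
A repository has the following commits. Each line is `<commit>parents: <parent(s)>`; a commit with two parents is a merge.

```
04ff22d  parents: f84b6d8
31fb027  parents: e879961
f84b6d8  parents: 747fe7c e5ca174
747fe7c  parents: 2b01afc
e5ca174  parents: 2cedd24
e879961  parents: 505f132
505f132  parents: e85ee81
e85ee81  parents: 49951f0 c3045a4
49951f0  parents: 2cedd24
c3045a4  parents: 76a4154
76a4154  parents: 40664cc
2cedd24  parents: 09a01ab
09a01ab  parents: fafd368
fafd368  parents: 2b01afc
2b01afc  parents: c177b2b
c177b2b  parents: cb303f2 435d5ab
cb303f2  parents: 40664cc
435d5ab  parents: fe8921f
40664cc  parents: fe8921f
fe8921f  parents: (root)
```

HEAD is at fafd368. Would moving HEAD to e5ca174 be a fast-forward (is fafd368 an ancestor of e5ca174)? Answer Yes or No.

Yes

A fast-forward from fafd368 to e5ca174 is possible iff fafd368 is an ancestor of e5ca174.
Ancestors of e5ca174: {09a01ab, 2b01afc, 2cedd24, 40664cc, 435d5ab, c177b2b, cb303f2, e5ca174, fafd368, fe8921f}.
fafd368 is among them, so fast-forward is possible.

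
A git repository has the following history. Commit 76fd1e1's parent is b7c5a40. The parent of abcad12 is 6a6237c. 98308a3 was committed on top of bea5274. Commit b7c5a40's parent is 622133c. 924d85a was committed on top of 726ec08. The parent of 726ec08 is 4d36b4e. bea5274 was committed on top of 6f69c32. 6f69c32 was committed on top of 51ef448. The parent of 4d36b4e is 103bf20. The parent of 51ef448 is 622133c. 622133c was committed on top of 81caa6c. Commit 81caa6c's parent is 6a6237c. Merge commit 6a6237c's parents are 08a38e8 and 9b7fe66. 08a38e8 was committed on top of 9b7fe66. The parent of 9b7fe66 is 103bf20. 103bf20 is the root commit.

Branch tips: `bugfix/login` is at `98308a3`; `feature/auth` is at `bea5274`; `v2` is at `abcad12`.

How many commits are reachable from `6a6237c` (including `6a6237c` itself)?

Walking parent pointers from 6a6237c: reachable set = {08a38e8, 103bf20, 6a6237c, 9b7fe66}.
That is 4 commits.

4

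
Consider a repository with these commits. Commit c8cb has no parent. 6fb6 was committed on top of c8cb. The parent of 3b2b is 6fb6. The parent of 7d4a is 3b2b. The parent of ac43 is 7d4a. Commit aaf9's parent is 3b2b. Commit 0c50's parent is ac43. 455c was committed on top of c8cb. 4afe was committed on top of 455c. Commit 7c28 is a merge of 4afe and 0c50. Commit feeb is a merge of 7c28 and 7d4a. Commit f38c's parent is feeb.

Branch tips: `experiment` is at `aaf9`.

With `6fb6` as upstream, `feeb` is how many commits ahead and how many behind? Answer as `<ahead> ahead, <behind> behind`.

Reachable from feeb: {0c50, 3b2b, 455c, 4afe, 6fb6, 7c28, 7d4a, ac43, c8cb, feeb}.
Reachable from 6fb6: {6fb6, c8cb}.
Only in feeb's history (ahead): {0c50, 3b2b, 455c, 4afe, 7c28, 7d4a, ac43, feeb} — 8.
Only in 6fb6's history (behind): {} — 0.

8 ahead, 0 behind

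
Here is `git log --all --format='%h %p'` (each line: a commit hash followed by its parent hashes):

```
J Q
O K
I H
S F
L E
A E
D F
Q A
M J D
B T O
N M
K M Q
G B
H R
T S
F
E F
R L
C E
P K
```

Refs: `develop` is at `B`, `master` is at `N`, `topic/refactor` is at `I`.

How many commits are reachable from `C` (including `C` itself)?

3

Walking parent pointers from C: reachable set = {C, E, F}.
That is 3 commits.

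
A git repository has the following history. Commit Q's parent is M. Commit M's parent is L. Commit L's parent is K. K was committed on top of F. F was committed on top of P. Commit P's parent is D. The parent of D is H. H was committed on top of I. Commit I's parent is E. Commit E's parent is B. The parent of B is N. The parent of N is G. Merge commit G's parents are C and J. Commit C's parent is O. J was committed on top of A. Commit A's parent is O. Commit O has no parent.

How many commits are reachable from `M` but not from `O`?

Reachable from M: {A, B, C, D, E, F, G, H, I, J, K, L, M, N, O, P}.
Reachable from O: {O}.
In M's history but not O's: {A, B, C, D, E, F, G, H, I, J, K, L, M, N, P} — 15 commits.

15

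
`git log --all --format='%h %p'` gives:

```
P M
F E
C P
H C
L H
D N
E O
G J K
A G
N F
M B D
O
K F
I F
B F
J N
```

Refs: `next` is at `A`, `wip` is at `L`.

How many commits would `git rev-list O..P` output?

Reachable from P: {B, D, E, F, M, N, O, P}.
Reachable from O: {O}.
In P's history but not O's: {B, D, E, F, M, N, P} — 7 commits.

7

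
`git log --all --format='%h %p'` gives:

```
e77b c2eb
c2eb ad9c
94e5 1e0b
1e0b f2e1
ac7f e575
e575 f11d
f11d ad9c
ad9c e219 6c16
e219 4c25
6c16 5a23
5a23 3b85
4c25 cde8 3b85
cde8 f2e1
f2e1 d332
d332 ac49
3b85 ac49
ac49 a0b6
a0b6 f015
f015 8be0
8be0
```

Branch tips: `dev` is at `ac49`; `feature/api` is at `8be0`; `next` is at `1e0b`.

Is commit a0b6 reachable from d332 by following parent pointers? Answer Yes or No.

Ancestors of d332 (commits reachable by following parents): {8be0, a0b6, ac49, d332, f015}.
a0b6 is in that set, so it is an ancestor of d332.

Yes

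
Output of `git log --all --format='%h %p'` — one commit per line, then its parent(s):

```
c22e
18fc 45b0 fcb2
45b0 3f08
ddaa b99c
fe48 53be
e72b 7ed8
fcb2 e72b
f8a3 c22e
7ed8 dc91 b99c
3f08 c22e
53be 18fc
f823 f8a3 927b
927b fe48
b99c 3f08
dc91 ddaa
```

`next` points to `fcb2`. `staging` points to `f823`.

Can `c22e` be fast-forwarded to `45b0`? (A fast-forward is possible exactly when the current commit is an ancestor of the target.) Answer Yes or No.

Yes

A fast-forward from c22e to 45b0 is possible iff c22e is an ancestor of 45b0.
Ancestors of 45b0: {3f08, 45b0, c22e}.
c22e is among them, so fast-forward is possible.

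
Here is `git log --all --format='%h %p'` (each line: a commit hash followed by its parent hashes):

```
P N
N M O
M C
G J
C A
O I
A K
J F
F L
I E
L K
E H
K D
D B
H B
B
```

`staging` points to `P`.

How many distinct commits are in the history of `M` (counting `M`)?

6

Walking parent pointers from M: reachable set = {A, B, C, D, K, M}.
That is 6 commits.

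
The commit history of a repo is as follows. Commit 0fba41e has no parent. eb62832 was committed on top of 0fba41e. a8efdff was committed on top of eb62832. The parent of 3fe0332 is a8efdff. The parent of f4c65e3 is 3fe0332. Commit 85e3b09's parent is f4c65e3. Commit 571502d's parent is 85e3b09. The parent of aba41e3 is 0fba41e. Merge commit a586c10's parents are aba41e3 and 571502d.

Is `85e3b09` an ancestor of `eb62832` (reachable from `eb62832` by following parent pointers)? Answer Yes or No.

Ancestors of eb62832: {0fba41e, eb62832}.
85e3b09 is not in that set, so it is not an ancestor of eb62832.

No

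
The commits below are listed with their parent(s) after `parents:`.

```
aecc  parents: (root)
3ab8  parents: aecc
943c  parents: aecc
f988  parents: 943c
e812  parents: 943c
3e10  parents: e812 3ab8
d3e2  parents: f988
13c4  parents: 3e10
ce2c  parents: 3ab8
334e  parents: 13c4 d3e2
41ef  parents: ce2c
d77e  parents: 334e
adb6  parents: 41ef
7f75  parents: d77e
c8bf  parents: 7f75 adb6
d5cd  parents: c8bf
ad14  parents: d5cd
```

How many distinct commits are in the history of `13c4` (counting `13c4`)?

Walking parent pointers from 13c4: reachable set = {13c4, 3ab8, 3e10, 943c, aecc, e812}.
That is 6 commits.

6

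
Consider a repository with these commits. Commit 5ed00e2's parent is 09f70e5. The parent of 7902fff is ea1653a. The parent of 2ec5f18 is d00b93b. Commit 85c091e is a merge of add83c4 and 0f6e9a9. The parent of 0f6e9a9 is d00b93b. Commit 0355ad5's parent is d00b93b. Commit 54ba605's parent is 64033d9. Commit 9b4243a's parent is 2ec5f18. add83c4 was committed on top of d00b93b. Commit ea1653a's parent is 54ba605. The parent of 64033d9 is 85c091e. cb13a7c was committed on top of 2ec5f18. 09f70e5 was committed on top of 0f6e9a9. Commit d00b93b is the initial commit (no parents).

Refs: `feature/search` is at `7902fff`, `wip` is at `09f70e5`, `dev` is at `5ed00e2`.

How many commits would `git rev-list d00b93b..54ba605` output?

Reachable from 54ba605: {0f6e9a9, 54ba605, 64033d9, 85c091e, add83c4, d00b93b}.
Reachable from d00b93b: {d00b93b}.
In 54ba605's history but not d00b93b's: {0f6e9a9, 54ba605, 64033d9, 85c091e, add83c4} — 5 commits.

5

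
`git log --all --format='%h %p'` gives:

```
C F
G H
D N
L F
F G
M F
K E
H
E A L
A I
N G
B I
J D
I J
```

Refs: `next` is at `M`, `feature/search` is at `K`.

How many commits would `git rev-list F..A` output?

Reachable from A: {A, D, G, H, I, J, N}.
Reachable from F: {F, G, H}.
In A's history but not F's: {A, D, I, J, N} — 5 commits.

5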